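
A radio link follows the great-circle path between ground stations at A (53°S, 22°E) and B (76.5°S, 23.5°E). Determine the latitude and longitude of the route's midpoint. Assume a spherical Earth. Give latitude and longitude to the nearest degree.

Write both endpoints as unit vectors p₁, p₂ with components (cos φ cos λ, cos φ sin λ, sin φ).
The central angle between the endpoints is δ = arccos(p₁·p₂) ≈ 0.410 rad (23.5°).
Interpolate at f = 1/2 with slerp weights a = sin((1−f)δ)/sin δ ≈ 0.511, b = sin(fδ)/sin δ ≈ 0.511.
p = a·p₁ + b·p₂ ≈ (0.394, 0.163, -0.904); φ = arcsin(p_z) ≈ -64.75°, λ = atan2(p_y, p_x) ≈ 22.42°.

≈ (65°S, 22°E)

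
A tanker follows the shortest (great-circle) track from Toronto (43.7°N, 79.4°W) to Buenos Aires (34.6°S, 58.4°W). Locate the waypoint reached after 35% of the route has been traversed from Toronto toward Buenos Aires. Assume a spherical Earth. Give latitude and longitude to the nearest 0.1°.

≈ (16.4°N, 70.9°W)

Convert each endpoint to a unit vector on the sphere (x = cos φ cos λ, y = cos φ sin λ, z = sin φ).
The central angle between the endpoints is δ = arccos(p₁·p₂) ≈ 1.407 rad (80.6°).
Interpolate at f = 0.35 with slerp weights a = sin((1−f)δ)/sin δ ≈ 0.803, b = sin(fδ)/sin δ ≈ 0.479.
p = a·p₁ + b·p₂ ≈ (0.313, -0.907, 0.283); φ = arcsin(p_z) ≈ 16.42°, λ = atan2(p_y, p_x) ≈ -70.93°.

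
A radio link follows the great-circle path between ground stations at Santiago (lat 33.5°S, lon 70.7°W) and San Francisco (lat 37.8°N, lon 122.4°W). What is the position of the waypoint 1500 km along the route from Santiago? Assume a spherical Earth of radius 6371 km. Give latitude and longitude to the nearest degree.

≈ lat 23°S, lon 80°W

The haversine formula gives a central angle δ ≈ 1.501 rad (86.0°) between the endpoints. The total great-circle distance is δ·R ≈ 1.501 × 6371 ≈ 9561 km, so the target fraction is f = 1500/9561 ≈ 0.157.
Interpolate at f ≈ 0.157 with slerp weights a = sin((1−f)δ)/sin δ ≈ 0.956, b = sin(fδ)/sin δ ≈ 0.234.
p = a·p₁ + b·p₂ ≈ (0.164, -0.908, -0.384); φ = arcsin(p_z) ≈ -22.60°, λ = atan2(p_y, p_x) ≈ -79.74°.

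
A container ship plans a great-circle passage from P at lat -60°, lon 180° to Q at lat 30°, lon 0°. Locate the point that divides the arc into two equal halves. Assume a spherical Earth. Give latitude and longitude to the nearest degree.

The haversine formula gives a central angle δ ≈ 2.618 rad (150.0°) between the endpoints.
Interpolate at f = 1/2 with slerp weights a = sin((1−f)δ)/sin δ ≈ 1.932, b = sin(fδ)/sin δ ≈ 1.932.
p = a·p₁ + b·p₂ ≈ (0.707, -0.000, -0.707); φ = arcsin(p_z) ≈ -45.00°, λ = atan2(p_y, p_x) ≈ -0.00°.

≈ lat -45°, lon 0°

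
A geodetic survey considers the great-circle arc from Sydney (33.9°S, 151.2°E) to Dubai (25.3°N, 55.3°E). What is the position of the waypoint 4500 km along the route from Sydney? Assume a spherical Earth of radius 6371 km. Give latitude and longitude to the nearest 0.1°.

From cos δ = sin φ₁ sin φ₂ + cos φ₁ cos φ₂ cos Δλ, the central angle is δ ≈ 1.892 rad (108.4°). The total great-circle distance is δ·R ≈ 1.892 × 6371 ≈ 12052 km, so the target fraction is f = 4500/12052 ≈ 0.373.
Interpolate at f ≈ 0.373 with slerp weights a = sin((1−f)δ)/sin δ ≈ 0.977, b = sin(fδ)/sin δ ≈ 0.684.
p = a·p₁ + b·p₂ ≈ (-0.358, 0.899, -0.252); φ = arcsin(p_z) ≈ -14.62°, λ = atan2(p_y, p_x) ≈ 111.73°.

≈ 14.6°S, 111.7°E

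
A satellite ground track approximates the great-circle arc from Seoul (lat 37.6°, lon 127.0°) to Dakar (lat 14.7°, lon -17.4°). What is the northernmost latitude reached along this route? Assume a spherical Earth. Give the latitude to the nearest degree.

The great circle lies in the plane with unit normal n̂ = (p₁ × p₂)/|p₁ × p₂|.
Here n̂_z ≈ -0.505; the vertex latitude is φ_max = arccos|n̂_z| ≈ 59.7°.

≈ 60°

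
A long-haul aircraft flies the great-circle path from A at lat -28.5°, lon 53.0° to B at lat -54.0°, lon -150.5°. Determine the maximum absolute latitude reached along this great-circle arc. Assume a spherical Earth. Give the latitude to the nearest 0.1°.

The great circle lies in the plane with unit normal n̂ = (p₁ × p₂)/|p₁ × p₂|.
Here n̂_z ≈ +0.207; the vertex latitude is φ_max = arccos|n̂_z| ≈ 78.1°.
Check via Clairaut: cos φ_max = |cos φ₁| · sin C = cos(28.5°)·sin(166.4°) ≈ 0.207, again giving ≈ 78.1°.

≈ -78.1°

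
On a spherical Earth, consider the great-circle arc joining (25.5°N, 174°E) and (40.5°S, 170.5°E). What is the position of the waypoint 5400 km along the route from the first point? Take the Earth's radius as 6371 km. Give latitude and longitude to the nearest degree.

The haversine formula gives a central angle δ ≈ 1.153 rad (66.1°) between the endpoints. The total great-circle distance is δ·R ≈ 1.153 × 6371 ≈ 7348 km, so the target fraction is f = 5400/7348 ≈ 0.735.
Interpolate at f ≈ 0.735 with slerp weights a = sin((1−f)δ)/sin δ ≈ 0.329, b = sin(fδ)/sin δ ≈ 0.820.
p = a·p₁ + b·p₂ ≈ (-0.911, 0.134, -0.391); φ = arcsin(p_z) ≈ -23.01°, λ = atan2(p_y, p_x) ≈ 171.63°.

≈ (23°S, 172°E)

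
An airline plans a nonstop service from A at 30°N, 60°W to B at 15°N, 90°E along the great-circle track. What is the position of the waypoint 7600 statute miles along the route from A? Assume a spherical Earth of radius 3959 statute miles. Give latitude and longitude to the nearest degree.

Write both endpoints as unit vectors p₁, p₂ with components (cos φ cos λ, cos φ sin λ, sin φ).
The central angle between the endpoints is δ = arccos(p₁·p₂) ≈ 2.208 rad (126.5°). The total great-circle distance is δ·R ≈ 2.208 × 3959 ≈ 8742 mi, so the target fraction is f = 7600/8742 ≈ 0.869.
Interpolate at f ≈ 0.869 with slerp weights a = sin((1−f)δ)/sin δ ≈ 0.354, b = sin(fδ)/sin δ ≈ 1.169.
p = a·p₁ + b·p₂ ≈ (0.153, 0.864, 0.480); φ = arcsin(p_z) ≈ 28.66°, λ = atan2(p_y, p_x) ≈ 79.94°.

≈ 29°N, 80°E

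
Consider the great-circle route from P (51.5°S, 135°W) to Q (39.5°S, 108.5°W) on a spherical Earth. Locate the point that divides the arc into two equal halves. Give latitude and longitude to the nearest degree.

Write both endpoints as unit vectors p₁, p₂ with components (cos φ cos λ, cos φ sin λ, sin φ).
The central angle between the endpoints is δ = arccos(p₁·p₂) ≈ 0.383 rad (21.9°).
Interpolate at f = 1/2 with slerp weights a = sin((1−f)δ)/sin δ ≈ 0.509, b = sin(fδ)/sin δ ≈ 0.509.
p = a·p₁ + b·p₂ ≈ (-0.349, -0.597, -0.723); φ = arcsin(p_z) ≈ -46.26°, λ = atan2(p_y, p_x) ≈ -120.31°.

≈ (46°S, 120°W)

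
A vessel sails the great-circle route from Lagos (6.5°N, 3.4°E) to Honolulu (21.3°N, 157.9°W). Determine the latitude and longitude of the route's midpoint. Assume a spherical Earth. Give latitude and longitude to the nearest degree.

Convert each endpoint to a unit vector on the sphere (x = cos φ cos λ, y = cos φ sin λ, z = sin φ).
The central angle between the endpoints is δ = arccos(p₁·p₂) ≈ 2.560 rad (146.7°).
Interpolate at f = 1/2 with slerp weights a = sin((1−f)δ)/sin δ ≈ 1.745, b = sin(fδ)/sin δ ≈ 1.745.
p = a·p₁ + b·p₂ ≈ (0.224, -0.509, 0.831); φ = arcsin(p_z) ≈ 56.22°, λ = atan2(p_y, p_x) ≈ -66.20°.

≈ 56°N, 66°W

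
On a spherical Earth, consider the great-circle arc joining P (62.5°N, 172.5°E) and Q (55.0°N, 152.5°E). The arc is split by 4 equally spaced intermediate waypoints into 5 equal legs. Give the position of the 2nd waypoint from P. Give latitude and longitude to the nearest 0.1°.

≈ (59.9°N, 163.4°E)

Write both endpoints as unit vectors p₁, p₂ with components (cos φ cos λ, cos φ sin λ, sin φ).
The central angle between the endpoints is δ = arccos(p₁·p₂) ≈ 0.222 rad (12.7°).
Interpolate at f = 2/5 with slerp weights a = sin((1−f)δ)/sin δ ≈ 0.603, b = sin(fδ)/sin δ ≈ 0.403.
p = a·p₁ + b·p₂ ≈ (-0.481, 0.143, 0.865); φ = arcsin(p_z) ≈ 59.88°, λ = atan2(p_y, p_x) ≈ 163.44°.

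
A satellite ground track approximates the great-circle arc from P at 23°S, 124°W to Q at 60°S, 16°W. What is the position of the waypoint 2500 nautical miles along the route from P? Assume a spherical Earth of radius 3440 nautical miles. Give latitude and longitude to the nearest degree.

≈ 56°S, 89°W

Convert each endpoint to a unit vector on the sphere (x = cos φ cos λ, y = cos φ sin λ, z = sin φ).
The central angle between the endpoints is δ = arccos(p₁·p₂) ≈ 1.373 rad (78.7°). The total great-circle distance is δ·R ≈ 1.373 × 3440 ≈ 4724 nmi, so the target fraction is f = 2500/4724 ≈ 0.529.
Interpolate at f ≈ 0.529 with slerp weights a = sin((1−f)δ)/sin δ ≈ 0.614, b = sin(fδ)/sin δ ≈ 0.678.
p = a·p₁ + b·p₂ ≈ (0.009, -0.562, -0.827); φ = arcsin(p_z) ≈ -55.78°, λ = atan2(p_y, p_x) ≈ -89.04°.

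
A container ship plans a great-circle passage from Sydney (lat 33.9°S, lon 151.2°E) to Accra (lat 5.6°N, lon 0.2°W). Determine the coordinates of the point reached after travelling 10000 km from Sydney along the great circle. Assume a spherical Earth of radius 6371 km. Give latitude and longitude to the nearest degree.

≈ lat 33°S, lon 36°E

Write both endpoints as unit vectors p₁, p₂ with components (cos φ cos λ, cos φ sin λ, sin φ).
The central angle between the endpoints is δ = arccos(p₁·p₂) ≈ 2.465 rad (141.2°). The total great-circle distance is δ·R ≈ 2.465 × 6371 ≈ 15704 km, so the target fraction is f = 10000/15704 ≈ 0.637.
Interpolate at f ≈ 0.637 with slerp weights a = sin((1−f)δ)/sin δ ≈ 1.246, b = sin(fδ)/sin δ ≈ 1.597.
p = a·p₁ + b·p₂ ≈ (0.683, 0.493, -0.539); φ = arcsin(p_z) ≈ -32.64°, λ = atan2(p_y, p_x) ≈ 35.82°.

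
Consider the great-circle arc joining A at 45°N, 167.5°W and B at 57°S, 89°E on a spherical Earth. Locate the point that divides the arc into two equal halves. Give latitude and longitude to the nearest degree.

≈ 10°S, 150°E

Write both endpoints as unit vectors p₁, p₂ with components (cos φ cos λ, cos φ sin λ, sin φ).
The central angle between the endpoints is δ = arccos(p₁·p₂) ≈ 2.323 rad (133.1°).
Interpolate at f = 1/2 with slerp weights a = sin((1−f)δ)/sin δ ≈ 1.256, b = sin(fδ)/sin δ ≈ 1.256.
p = a·p₁ + b·p₂ ≈ (-0.855, 0.492, -0.165); φ = arcsin(p_z) ≈ -9.51°, λ = atan2(p_y, p_x) ≈ 150.10°.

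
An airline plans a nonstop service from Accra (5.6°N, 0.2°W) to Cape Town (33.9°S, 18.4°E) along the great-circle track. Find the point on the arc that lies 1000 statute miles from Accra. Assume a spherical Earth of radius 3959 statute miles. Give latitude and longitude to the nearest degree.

≈ 8°S, 5°E

From cos δ = sin φ₁ sin φ₂ + cos φ₁ cos φ₂ cos Δλ, the central angle is δ ≈ 0.755 rad (43.2°). The total great-circle distance is δ·R ≈ 0.755 × 3959 ≈ 2988 mi, so the target fraction is f = 1000/2988 ≈ 0.335.
Interpolate at f ≈ 0.335 with slerp weights a = sin((1−f)δ)/sin δ ≈ 0.703, b = sin(fδ)/sin δ ≈ 0.365.
p = a·p₁ + b·p₂ ≈ (0.986, 0.093, -0.135); φ = arcsin(p_z) ≈ -7.75°, λ = atan2(p_y, p_x) ≈ 5.39°.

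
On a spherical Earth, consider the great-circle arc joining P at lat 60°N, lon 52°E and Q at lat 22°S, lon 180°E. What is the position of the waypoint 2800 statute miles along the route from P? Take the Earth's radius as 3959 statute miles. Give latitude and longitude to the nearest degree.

Convert each endpoint to a unit vector on the sphere (x = cos φ cos λ, y = cos φ sin λ, z = sin φ).
The central angle between the endpoints is δ = arccos(p₁·p₂) ≈ 2.227 rad (127.6°). The total great-circle distance is δ·R ≈ 2.227 × 3959 ≈ 8815 mi, so the target fraction is f = 2800/8815 ≈ 0.318.
Interpolate at f ≈ 0.318 with slerp weights a = sin((1−f)δ)/sin δ ≈ 1.260, b = sin(fδ)/sin δ ≈ 0.820.
p = a·p₁ + b·p₂ ≈ (-0.372, 0.496, 0.784); φ = arcsin(p_z) ≈ 51.64°, λ = atan2(p_y, p_x) ≈ 126.86°.

≈ lat 52°N, lon 127°E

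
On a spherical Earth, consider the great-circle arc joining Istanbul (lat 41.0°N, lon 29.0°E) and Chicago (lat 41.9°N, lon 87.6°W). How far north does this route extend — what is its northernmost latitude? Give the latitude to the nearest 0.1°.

≈ 59.3°N

The great circle lies in the plane with unit normal n̂ = (p₁ × p₂)/|p₁ × p₂|.
Here n̂_z ≈ -0.511; the vertex latitude is φ_max = arccos|n̂_z| ≈ 59.3°.
Check via Clairaut: cos φ_max = |cos φ₁| · sin C = cos(41.0°)·sin(42.6°) ≈ 0.511, again giving ≈ 59.3°.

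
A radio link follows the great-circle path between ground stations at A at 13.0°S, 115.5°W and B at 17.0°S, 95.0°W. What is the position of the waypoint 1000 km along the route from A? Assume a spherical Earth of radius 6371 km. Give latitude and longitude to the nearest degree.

Write both endpoints as unit vectors p₁, p₂ with components (cos φ cos λ, cos φ sin λ, sin φ).
The central angle between the endpoints is δ = arccos(p₁·p₂) ≈ 0.352 rad (20.2°). The total great-circle distance is δ·R ≈ 0.352 × 6371 ≈ 2245 km, so the target fraction is f = 1000/2245 ≈ 0.445.
Interpolate at f ≈ 0.445 with slerp weights a = sin((1−f)δ)/sin δ ≈ 0.563, b = sin(fδ)/sin δ ≈ 0.453.
p = a·p₁ + b·p₂ ≈ (-0.274, -0.926, -0.259); φ = arcsin(p_z) ≈ -15.01°, λ = atan2(p_y, p_x) ≈ -106.46°.

≈ 15°S, 106°W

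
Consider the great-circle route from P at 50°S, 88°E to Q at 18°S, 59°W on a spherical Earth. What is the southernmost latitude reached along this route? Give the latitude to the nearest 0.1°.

≈ 69.7°S

The great circle lies in the plane with unit normal n̂ = (p₁ × p₂)/|p₁ × p₂|.
Here n̂_z ≈ -0.346; the vertex latitude is φ_max = arccos|n̂_z| ≈ 69.7°.
Check via Clairaut: cos φ_max = |cos φ₁| · sin C = cos(50.0°)·sin(147.4°) ≈ 0.346, again giving ≈ 69.7°.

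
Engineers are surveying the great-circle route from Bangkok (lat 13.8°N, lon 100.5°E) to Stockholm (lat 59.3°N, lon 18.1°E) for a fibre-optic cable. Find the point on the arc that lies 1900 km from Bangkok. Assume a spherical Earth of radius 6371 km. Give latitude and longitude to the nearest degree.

The haversine formula gives a central angle δ ≈ 1.297 rad (74.3°) between the endpoints. The total great-circle distance is δ·R ≈ 1.297 × 6371 ≈ 8261 km, so the target fraction is f = 1900/8261 ≈ 0.230.
Interpolate at f ≈ 0.230 with slerp weights a = sin((1−f)δ)/sin δ ≈ 0.873, b = sin(fδ)/sin δ ≈ 0.305.
p = a·p₁ + b·p₂ ≈ (-0.006, 0.882, 0.471); φ = arcsin(p_z) ≈ 28.08°, λ = atan2(p_y, p_x) ≈ 90.42°.

≈ lat 28°N, lon 90°E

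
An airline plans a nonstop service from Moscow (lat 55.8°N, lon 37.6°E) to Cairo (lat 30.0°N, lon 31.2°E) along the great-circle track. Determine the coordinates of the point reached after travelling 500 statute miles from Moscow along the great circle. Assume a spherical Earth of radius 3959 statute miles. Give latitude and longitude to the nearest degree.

≈ lat 49°N, lon 35°E

From cos δ = sin φ₁ sin φ₂ + cos φ₁ cos φ₂ cos Δλ, the central angle is δ ≈ 0.457 rad (26.2°). The total great-circle distance is δ·R ≈ 0.457 × 3959 ≈ 1810 mi, so the target fraction is f = 500/1810 ≈ 0.276.
Interpolate at f ≈ 0.276 with slerp weights a = sin((1−f)δ)/sin δ ≈ 0.736, b = sin(fδ)/sin δ ≈ 0.285.
p = a·p₁ + b·p₂ ≈ (0.539, 0.380, 0.751); φ = arcsin(p_z) ≈ 48.71°, λ = atan2(p_y, p_x) ≈ 35.21°.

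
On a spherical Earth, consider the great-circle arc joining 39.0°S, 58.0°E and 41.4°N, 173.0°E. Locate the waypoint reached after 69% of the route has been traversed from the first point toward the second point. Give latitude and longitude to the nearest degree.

Convert each endpoint to a unit vector on the sphere (x = cos φ cos λ, y = cos φ sin λ, z = sin φ).
The central angle between the endpoints is δ = arccos(p₁·p₂) ≈ 2.295 rad (131.5°).
Interpolate at f = 0.69 with slerp weights a = sin((1−f)δ)/sin δ ≈ 0.872, b = sin(fδ)/sin δ ≈ 1.335.
p = a·p₁ + b·p₂ ≈ (-0.635, 0.697, 0.334); φ = arcsin(p_z) ≈ 19.53°, λ = atan2(p_y, p_x) ≈ 132.35°.

≈ 20°N, 132°E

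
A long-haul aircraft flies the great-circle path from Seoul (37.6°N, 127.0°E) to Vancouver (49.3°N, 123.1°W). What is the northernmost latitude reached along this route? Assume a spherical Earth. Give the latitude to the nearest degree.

≈ 60°N

The great circle lies in the plane with unit normal n̂ = (p₁ × p₂)/|p₁ × p₂|.
Here n̂_z ≈ +0.507; the vertex latitude is φ_max = arccos|n̂_z| ≈ 59.5°.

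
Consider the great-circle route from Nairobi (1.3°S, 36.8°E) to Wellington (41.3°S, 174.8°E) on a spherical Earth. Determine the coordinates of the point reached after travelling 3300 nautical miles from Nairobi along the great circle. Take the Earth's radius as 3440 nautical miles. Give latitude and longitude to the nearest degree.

From cos δ = sin φ₁ sin φ₂ + cos φ₁ cos φ₂ cos Δλ, the central angle is δ ≈ 2.145 rad (122.9°). The total great-circle distance is δ·R ≈ 2.145 × 3440 ≈ 7379 nmi, so the target fraction is f = 3300/7379 ≈ 0.447.
Interpolate at f ≈ 0.447 with slerp weights a = sin((1−f)δ)/sin δ ≈ 1.104, b = sin(fδ)/sin δ ≈ 0.975.
p = a·p₁ + b·p₂ ≈ (0.154, 0.727, -0.669); φ = arcsin(p_z) ≈ -41.96°, λ = atan2(p_y, p_x) ≈ 78.05°.

≈ (42°S, 78°E)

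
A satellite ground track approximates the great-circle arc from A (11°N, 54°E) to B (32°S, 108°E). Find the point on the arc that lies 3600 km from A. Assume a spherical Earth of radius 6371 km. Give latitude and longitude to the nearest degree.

Write both endpoints as unit vectors p₁, p₂ with components (cos φ cos λ, cos φ sin λ, sin φ).
The central angle between the endpoints is δ = arccos(p₁·p₂) ≈ 1.172 rad (67.2°). The total great-circle distance is δ·R ≈ 1.172 × 6371 ≈ 7468 km, so the target fraction is f = 3600/7468 ≈ 0.482.
Interpolate at f ≈ 0.482 with slerp weights a = sin((1−f)δ)/sin δ ≈ 0.619, b = sin(fδ)/sin δ ≈ 0.581.
p = a·p₁ + b·p₂ ≈ (0.205, 0.960, -0.190); φ = arcsin(p_z) ≈ -10.94°, λ = atan2(p_y, p_x) ≈ 77.95°.

≈ (11°S, 78°E)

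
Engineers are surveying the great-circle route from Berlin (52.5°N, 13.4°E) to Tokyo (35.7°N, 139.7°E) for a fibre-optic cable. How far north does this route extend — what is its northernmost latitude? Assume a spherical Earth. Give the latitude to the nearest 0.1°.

≈ 66.2°N

The great circle lies in the plane with unit normal n̂ = (p₁ × p₂)/|p₁ × p₂|.
Here n̂_z ≈ +0.404; the vertex latitude is φ_max = arccos|n̂_z| ≈ 66.2°.
Check via Clairaut: cos φ_max = |cos φ₁| · sin C = cos(52.5°)·sin(41.6°) ≈ 0.404, again giving ≈ 66.2°.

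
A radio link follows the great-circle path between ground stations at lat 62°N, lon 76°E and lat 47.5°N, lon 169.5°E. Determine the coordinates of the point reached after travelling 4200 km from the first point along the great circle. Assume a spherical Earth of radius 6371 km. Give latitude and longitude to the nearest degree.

≈ lat 57°N, lon 155°E

Write both endpoints as unit vectors p₁, p₂ with components (cos φ cos λ, cos φ sin λ, sin φ).
The central angle between the endpoints is δ = arccos(p₁·p₂) ≈ 0.887 rad (50.8°). The total great-circle distance is δ·R ≈ 0.887 × 6371 ≈ 5652 km, so the target fraction is f = 4200/5652 ≈ 0.743.
Interpolate at f ≈ 0.743 with slerp weights a = sin((1−f)δ)/sin δ ≈ 0.291, b = sin(fδ)/sin δ ≈ 0.790.
p = a·p₁ + b·p₂ ≈ (-0.492, 0.230, 0.840); φ = arcsin(p_z) ≈ 57.12°, λ = atan2(p_y, p_x) ≈ 154.93°.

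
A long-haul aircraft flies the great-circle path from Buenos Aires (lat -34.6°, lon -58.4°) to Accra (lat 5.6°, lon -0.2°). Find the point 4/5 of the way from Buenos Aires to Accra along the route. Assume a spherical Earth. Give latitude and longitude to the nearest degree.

≈ lat -3°, lon -10°

Write both endpoints as unit vectors p₁, p₂ with components (cos φ cos λ, cos φ sin λ, sin φ).
The central angle between the endpoints is δ = arccos(p₁·p₂) ≈ 1.185 rad (67.9°).
Interpolate at f = 4/5 with slerp weights a = sin((1−f)δ)/sin δ ≈ 0.253, b = sin(fδ)/sin δ ≈ 0.877.
p = a·p₁ + b·p₂ ≈ (0.982, -0.181, -0.058); φ = arcsin(p_z) ≈ -3.35°, λ = atan2(p_y, p_x) ≈ -10.43°.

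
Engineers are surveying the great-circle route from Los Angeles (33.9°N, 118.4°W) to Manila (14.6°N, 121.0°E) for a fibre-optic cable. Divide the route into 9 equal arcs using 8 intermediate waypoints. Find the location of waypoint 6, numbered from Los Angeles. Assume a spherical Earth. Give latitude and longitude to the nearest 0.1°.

≈ (35.5°N, 152.6°E)

Write both endpoints as unit vectors p₁, p₂ with components (cos φ cos λ, cos φ sin λ, sin φ).
The central angle between the endpoints is δ = arccos(p₁·p₂) ≈ 1.842 rad (105.6°).
Interpolate at f = 6/9 with slerp weights a = sin((1−f)δ)/sin δ ≈ 0.598, b = sin(fδ)/sin δ ≈ 0.978.
p = a·p₁ + b·p₂ ≈ (-0.723, 0.374, 0.580); φ = arcsin(p_z) ≈ 35.46°, λ = atan2(p_y, p_x) ≈ 152.64°.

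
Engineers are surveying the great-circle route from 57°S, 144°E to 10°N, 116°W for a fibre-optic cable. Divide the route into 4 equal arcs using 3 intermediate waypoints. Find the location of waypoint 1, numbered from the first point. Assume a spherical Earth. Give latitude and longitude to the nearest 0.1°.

Convert each endpoint to a unit vector on the sphere (x = cos φ cos λ, y = cos φ sin λ, z = sin φ).
The central angle between the endpoints is δ = arccos(p₁·p₂) ≈ 1.812 rad (103.8°).
Interpolate at f = 1/4 with slerp weights a = sin((1−f)δ)/sin δ ≈ 1.007, b = sin(fδ)/sin δ ≈ 0.451.
p = a·p₁ + b·p₂ ≈ (-0.638, -0.077, -0.766); φ = arcsin(p_z) ≈ -50.00°, λ = atan2(p_y, p_x) ≈ -173.15°.

≈ 50.0°S, 173.2°W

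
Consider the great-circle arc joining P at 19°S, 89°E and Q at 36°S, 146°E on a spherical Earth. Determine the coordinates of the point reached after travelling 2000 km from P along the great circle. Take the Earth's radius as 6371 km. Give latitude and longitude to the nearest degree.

Write both endpoints as unit vectors p₁, p₂ with components (cos φ cos λ, cos φ sin λ, sin φ).
The central angle between the endpoints is δ = arccos(p₁·p₂) ≈ 0.917 rad (52.6°). The total great-circle distance is δ·R ≈ 0.917 × 6371 ≈ 5844 km, so the target fraction is f = 2000/5844 ≈ 0.342.
Interpolate at f ≈ 0.342 with slerp weights a = sin((1−f)δ)/sin δ ≈ 0.715, b = sin(fδ)/sin δ ≈ 0.389.
p = a·p₁ + b·p₂ ≈ (-0.249, 0.852, -0.461); φ = arcsin(p_z) ≈ -27.47°, λ = atan2(p_y, p_x) ≈ 106.30°.

≈ 27°S, 106°E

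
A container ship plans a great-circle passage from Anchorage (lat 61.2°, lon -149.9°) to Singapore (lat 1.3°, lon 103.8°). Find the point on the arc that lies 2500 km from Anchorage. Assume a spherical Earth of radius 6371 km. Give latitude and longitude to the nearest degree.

≈ lat 59°, lon 164°

Write both endpoints as unit vectors p₁, p₂ with components (cos φ cos λ, cos φ sin λ, sin φ).
The central angle between the endpoints is δ = arccos(p₁·p₂) ≈ 1.686 rad (96.6°). The total great-circle distance is δ·R ≈ 1.686 × 6371 ≈ 10744 km, so the target fraction is f = 2500/10744 ≈ 0.233.
Interpolate at f ≈ 0.233 with slerp weights a = sin((1−f)δ)/sin δ ≈ 0.968, b = sin(fδ)/sin δ ≈ 0.385.
p = a·p₁ + b·p₂ ≈ (-0.495, 0.140, 0.857); φ = arcsin(p_z) ≈ 59.02°, λ = atan2(p_y, p_x) ≈ 164.24°.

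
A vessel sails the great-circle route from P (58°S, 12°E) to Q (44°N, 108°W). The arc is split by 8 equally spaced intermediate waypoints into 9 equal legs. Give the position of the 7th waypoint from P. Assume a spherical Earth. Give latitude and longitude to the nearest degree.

Write both endpoints as unit vectors p₁, p₂ with components (cos φ cos λ, cos φ sin λ, sin φ).
The central angle between the endpoints is δ = arccos(p₁·p₂) ≈ 2.465 rad (141.2°).
Interpolate at f = 7/9 with slerp weights a = sin((1−f)δ)/sin δ ≈ 0.832, b = sin(fδ)/sin δ ≈ 1.502.
p = a·p₁ + b·p₂ ≈ (0.097, -0.936, 0.338); φ = arcsin(p_z) ≈ 19.76°, λ = atan2(p_y, p_x) ≈ -84.07°.

≈ (20°N, 84°W)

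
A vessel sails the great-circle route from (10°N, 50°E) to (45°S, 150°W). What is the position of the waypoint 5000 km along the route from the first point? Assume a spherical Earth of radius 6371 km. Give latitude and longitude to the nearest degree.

≈ (31°S, 69°E)

Convert each endpoint to a unit vector on the sphere (x = cos φ cos λ, y = cos φ sin λ, z = sin φ).
The central angle between the endpoints is δ = arccos(p₁·p₂) ≈ 2.461 rad (141.0°). The total great-circle distance is δ·R ≈ 2.461 × 6371 ≈ 15679 km, so the target fraction is f = 5000/15679 ≈ 0.319.
Interpolate at f ≈ 0.319 with slerp weights a = sin((1−f)δ)/sin δ ≈ 1.580, b = sin(fδ)/sin δ ≈ 1.123.
p = a·p₁ + b·p₂ ≈ (0.313, 0.795, -0.520); φ = arcsin(p_z) ≈ -31.31°, λ = atan2(p_y, p_x) ≈ 68.53°.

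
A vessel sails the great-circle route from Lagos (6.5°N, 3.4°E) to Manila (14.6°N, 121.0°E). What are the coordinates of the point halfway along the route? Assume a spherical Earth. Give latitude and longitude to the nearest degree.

Write both endpoints as unit vectors p₁, p₂ with components (cos φ cos λ, cos φ sin λ, sin φ).
The central angle between the endpoints is δ = arccos(p₁·p₂) ≈ 2.001 rad (114.6°).
Interpolate at f = 1/2 with slerp weights a = sin((1−f)δ)/sin δ ≈ 0.926, b = sin(fδ)/sin δ ≈ 0.926.
p = a·p₁ + b·p₂ ≈ (0.457, 0.823, 0.338); φ = arcsin(p_z) ≈ 19.77°, λ = atan2(p_y, p_x) ≈ 60.95°.

≈ 20°N, 61°E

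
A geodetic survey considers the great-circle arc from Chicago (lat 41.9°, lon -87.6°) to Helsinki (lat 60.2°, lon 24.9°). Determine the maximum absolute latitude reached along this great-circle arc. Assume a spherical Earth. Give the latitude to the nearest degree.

The great circle lies in the plane with unit normal n̂ = (p₁ × p₂)/|p₁ × p₂|.
Here n̂_z ≈ +0.380; the vertex latitude is φ_max = arccos|n̂_z| ≈ 67.7°.

≈ 68°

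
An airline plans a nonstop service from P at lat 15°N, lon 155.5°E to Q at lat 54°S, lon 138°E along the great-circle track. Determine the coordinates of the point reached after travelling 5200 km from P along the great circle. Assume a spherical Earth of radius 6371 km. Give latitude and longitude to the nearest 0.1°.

Write both endpoints as unit vectors p₁, p₂ with components (cos φ cos λ, cos φ sin λ, sin φ).
The central angle between the endpoints is δ = arccos(p₁·p₂) ≈ 1.232 rad (70.6°). The total great-circle distance is δ·R ≈ 1.232 × 6371 ≈ 7851 km, so the target fraction is f = 5200/7851 ≈ 0.662.
Interpolate at f ≈ 0.662 with slerp weights a = sin((1−f)δ)/sin δ ≈ 0.428, b = sin(fδ)/sin δ ≈ 0.772.
p = a·p₁ + b·p₂ ≈ (-0.714, 0.475, -0.514); φ = arcsin(p_z) ≈ -30.93°, λ = atan2(p_y, p_x) ≈ 146.34°.

≈ lat 30.9°S, lon 146.3°E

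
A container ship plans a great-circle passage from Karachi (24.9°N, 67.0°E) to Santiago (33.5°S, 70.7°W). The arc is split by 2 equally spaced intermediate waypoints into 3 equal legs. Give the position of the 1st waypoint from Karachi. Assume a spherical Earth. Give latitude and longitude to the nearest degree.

≈ (1°N, 24°E)

Convert each endpoint to a unit vector on the sphere (x = cos φ cos λ, y = cos φ sin λ, z = sin φ).
The central angle between the endpoints is δ = arccos(p₁·p₂) ≈ 2.485 rad (142.4°).
Interpolate at f = 1/3 with slerp weights a = sin((1−f)δ)/sin δ ≈ 1.631, b = sin(fδ)/sin δ ≈ 1.206.
p = a·p₁ + b·p₂ ≈ (0.911, 0.413, 0.021); φ = arcsin(p_z) ≈ 1.21°, λ = atan2(p_y, p_x) ≈ 24.38°.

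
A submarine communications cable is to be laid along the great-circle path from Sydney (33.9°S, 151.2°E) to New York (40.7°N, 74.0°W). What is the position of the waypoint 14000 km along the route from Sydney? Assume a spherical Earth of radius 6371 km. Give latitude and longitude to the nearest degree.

Convert each endpoint to a unit vector on the sphere (x = cos φ cos λ, y = cos φ sin λ, z = sin φ).
The central angle between the endpoints is δ = arccos(p₁·p₂) ≈ 2.510 rad (143.8°). The total great-circle distance is δ·R ≈ 2.510 × 6371 ≈ 15991 km, so the target fraction is f = 14000/15991 ≈ 0.875.
Interpolate at f ≈ 0.875 with slerp weights a = sin((1−f)δ)/sin δ ≈ 0.521, b = sin(fδ)/sin δ ≈ 1.372.
p = a·p₁ + b·p₂ ≈ (-0.092, -0.792, 0.604); φ = arcsin(p_z) ≈ 37.17°, λ = atan2(p_y, p_x) ≈ -96.64°.

≈ (37°N, 97°W)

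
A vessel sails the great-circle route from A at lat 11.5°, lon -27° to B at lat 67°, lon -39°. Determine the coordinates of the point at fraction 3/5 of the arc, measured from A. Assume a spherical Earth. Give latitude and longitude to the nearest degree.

≈ lat 45°, lon -31°

Convert each endpoint to a unit vector on the sphere (x = cos φ cos λ, y = cos φ sin λ, z = sin φ).
The central angle between the endpoints is δ = arccos(p₁·p₂) ≈ 0.979 rad (56.1°).
Interpolate at f = 3/5 with slerp weights a = sin((1−f)δ)/sin δ ≈ 0.460, b = sin(fδ)/sin δ ≈ 0.668.
p = a·p₁ + b·p₂ ≈ (0.604, -0.369, 0.706); φ = arcsin(p_z) ≈ 44.94°, λ = atan2(p_y, p_x) ≈ -31.39°.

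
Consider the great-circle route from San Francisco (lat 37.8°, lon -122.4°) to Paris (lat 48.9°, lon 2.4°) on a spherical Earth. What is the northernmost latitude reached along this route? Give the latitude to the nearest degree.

The great circle lies in the plane with unit normal n̂ = (p₁ × p₂)/|p₁ × p₂|.
Here n̂_z ≈ +0.432; the vertex latitude is φ_max = arccos|n̂_z| ≈ 64.4°.

≈ 64°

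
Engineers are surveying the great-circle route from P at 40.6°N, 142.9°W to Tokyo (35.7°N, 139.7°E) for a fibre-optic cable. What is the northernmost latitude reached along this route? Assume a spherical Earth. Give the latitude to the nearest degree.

≈ 45°N

The great circle lies in the plane with unit normal n̂ = (p₁ × p₂)/|p₁ × p₂|.
Here n̂_z ≈ -0.702; the vertex latitude is φ_max = arccos|n̂_z| ≈ 45.4°.
Check via Clairaut: cos φ_max = |cos φ₁| · sin C = cos(40.6°)·sin(67.5°) ≈ 0.702, again giving ≈ 45.4°.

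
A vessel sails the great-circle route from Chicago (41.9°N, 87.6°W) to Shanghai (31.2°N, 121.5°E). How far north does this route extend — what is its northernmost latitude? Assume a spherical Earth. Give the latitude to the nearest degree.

The great circle lies in the plane with unit normal n̂ = (p₁ × p₂)/|p₁ × p₂|.
Here n̂_z ≈ -0.317; the vertex latitude is φ_max = arccos|n̂_z| ≈ 71.5°.
Check via Clairaut: cos φ_max = |cos φ₁| · sin C = cos(41.9°)·sin(25.2°) ≈ 0.317, again giving ≈ 71.5°.

≈ 72°N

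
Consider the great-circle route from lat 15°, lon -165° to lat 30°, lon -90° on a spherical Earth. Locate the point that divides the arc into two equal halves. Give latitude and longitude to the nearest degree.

From cos δ = sin φ₁ sin φ₂ + cos φ₁ cos φ₂ cos Δλ, the central angle is δ ≈ 1.218 rad (69.8°).
Interpolate at f = 1/2 with slerp weights a = sin((1−f)δ)/sin δ ≈ 0.610, b = sin(fδ)/sin δ ≈ 0.610.
p = a·p₁ + b·p₂ ≈ (-0.569, -0.680, 0.463); φ = arcsin(p_z) ≈ 27.55°, λ = atan2(p_y, p_x) ≈ -129.90°.

≈ lat 28°, lon -130°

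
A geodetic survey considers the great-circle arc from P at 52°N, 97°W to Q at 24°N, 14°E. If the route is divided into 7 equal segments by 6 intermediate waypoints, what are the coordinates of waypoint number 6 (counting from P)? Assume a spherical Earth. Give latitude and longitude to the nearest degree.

≈ 33°N, 6°E

Convert each endpoint to a unit vector on the sphere (x = cos φ cos λ, y = cos φ sin λ, z = sin φ).
The central angle between the endpoints is δ = arccos(p₁·p₂) ≈ 1.452 rad (83.2°).
Interpolate at f = 6/7 with slerp weights a = sin((1−f)δ)/sin δ ≈ 0.207, b = sin(fδ)/sin δ ≈ 0.954.
p = a·p₁ + b·p₂ ≈ (0.830, 0.084, 0.551); φ = arcsin(p_z) ≈ 33.46°, λ = atan2(p_y, p_x) ≈ 5.79°.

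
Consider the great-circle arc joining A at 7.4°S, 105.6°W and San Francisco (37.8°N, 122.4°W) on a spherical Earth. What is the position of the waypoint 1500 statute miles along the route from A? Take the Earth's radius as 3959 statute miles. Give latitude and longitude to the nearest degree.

≈ 13°N, 112°W

Write both endpoints as unit vectors p₁, p₂ with components (cos φ cos λ, cos φ sin λ, sin φ).
The central angle between the endpoints is δ = arccos(p₁·p₂) ≈ 0.835 rad (47.8°). The total great-circle distance is δ·R ≈ 0.835 × 3959 ≈ 3306 mi, so the target fraction is f = 1500/3306 ≈ 0.454.
Interpolate at f ≈ 0.454 with slerp weights a = sin((1−f)δ)/sin δ ≈ 0.594, b = sin(fδ)/sin δ ≈ 0.499.
p = a·p₁ + b·p₂ ≈ (-0.370, -0.900, 0.229); φ = arcsin(p_z) ≈ 13.26°, λ = atan2(p_y, p_x) ≈ -112.32°.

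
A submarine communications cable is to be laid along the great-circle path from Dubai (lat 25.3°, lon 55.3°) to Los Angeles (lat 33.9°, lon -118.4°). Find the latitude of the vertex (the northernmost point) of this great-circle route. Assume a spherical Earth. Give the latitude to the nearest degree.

The great circle lies in the plane with unit normal n̂ = (p₁ × p₂)/|p₁ × p₂|.
Here n̂_z ≈ -0.096; the vertex latitude is φ_max = arccos|n̂_z| ≈ 84.5°.
Check via Clairaut: cos φ_max = |cos φ₁| · sin C = cos(25.3°)·sin(6.1°) ≈ 0.096, again giving ≈ 84.5°.

≈ 85°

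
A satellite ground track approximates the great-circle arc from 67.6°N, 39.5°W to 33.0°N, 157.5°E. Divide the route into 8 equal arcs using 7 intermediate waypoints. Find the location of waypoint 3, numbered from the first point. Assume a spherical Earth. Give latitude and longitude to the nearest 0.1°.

≈ 80.6°N, 170.9°W

Write both endpoints as unit vectors p₁, p₂ with components (cos φ cos λ, cos φ sin λ, sin φ).
The central angle between the endpoints is δ = arccos(p₁·p₂) ≈ 1.372 rad (78.6°).
Interpolate at f = 3/8 with slerp weights a = sin((1−f)δ)/sin δ ≈ 0.771, b = sin(fδ)/sin δ ≈ 0.502.
p = a·p₁ + b·p₂ ≈ (-0.162, -0.026, 0.986); φ = arcsin(p_z) ≈ 80.55°, λ = atan2(p_y, p_x) ≈ -170.93°.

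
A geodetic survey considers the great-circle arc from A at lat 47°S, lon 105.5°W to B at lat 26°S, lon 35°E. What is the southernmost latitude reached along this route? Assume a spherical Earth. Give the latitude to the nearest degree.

The great circle lies in the plane with unit normal n̂ = (p₁ × p₂)/|p₁ × p₂|.
Here n̂_z ≈ +0.395; the vertex latitude is φ_max = arccos|n̂_z| ≈ 66.8°.

≈ 67°S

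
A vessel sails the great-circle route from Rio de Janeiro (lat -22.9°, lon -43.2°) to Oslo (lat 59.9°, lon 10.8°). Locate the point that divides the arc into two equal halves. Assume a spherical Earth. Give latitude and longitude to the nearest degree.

Write both endpoints as unit vectors p₁, p₂ with components (cos φ cos λ, cos φ sin λ, sin φ).
The central angle between the endpoints is δ = arccos(p₁·p₂) ≈ 1.636 rad (93.7°).
Interpolate at f = 1/2 with slerp weights a = sin((1−f)δ)/sin δ ≈ 0.731, b = sin(fδ)/sin δ ≈ 0.731.
p = a·p₁ + b·p₂ ≈ (0.851, -0.392, 0.348); φ = arcsin(p_z) ≈ 20.37°, λ = atan2(p_y, p_x) ≈ -24.75°.

≈ lat 20°, lon -25°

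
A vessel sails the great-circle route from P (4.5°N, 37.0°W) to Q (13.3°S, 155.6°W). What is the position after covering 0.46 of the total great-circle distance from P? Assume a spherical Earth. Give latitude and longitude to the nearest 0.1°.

Write both endpoints as unit vectors p₁, p₂ with components (cos φ cos λ, cos φ sin λ, sin φ).
The central angle between the endpoints is δ = arccos(p₁·p₂) ≈ 2.074 rad (118.8°).
Interpolate at f = 0.46 with slerp weights a = sin((1−f)δ)/sin δ ≈ 1.028, b = sin(fδ)/sin δ ≈ 0.931.
p = a·p₁ + b·p₂ ≈ (-0.007, -0.991, -0.134); φ = arcsin(p_z) ≈ -7.68°, λ = atan2(p_y, p_x) ≈ -90.42°.

≈ (7.7°S, 90.4°W)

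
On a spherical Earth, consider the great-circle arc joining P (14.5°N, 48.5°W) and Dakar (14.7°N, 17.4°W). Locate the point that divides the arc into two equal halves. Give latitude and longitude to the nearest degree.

≈ (15°N, 33°W)

The haversine formula gives a central angle δ ≈ 0.525 rad (30.1°) between the endpoints.
Interpolate at f = 1/2 with slerp weights a = sin((1−f)δ)/sin δ ≈ 0.518, b = sin(fδ)/sin δ ≈ 0.518.
p = a·p₁ + b·p₂ ≈ (0.810, -0.525, 0.261); φ = arcsin(p_z) ≈ 15.13°, λ = atan2(p_y, p_x) ≈ -32.96°.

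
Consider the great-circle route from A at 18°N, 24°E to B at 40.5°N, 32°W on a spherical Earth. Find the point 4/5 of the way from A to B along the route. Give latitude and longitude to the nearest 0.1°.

From cos δ = sin φ₁ sin φ₂ + cos φ₁ cos φ₂ cos Δλ, the central angle is δ ≈ 0.921 rad (52.8°).
Interpolate at f = 4/5 with slerp weights a = sin((1−f)δ)/sin δ ≈ 0.230, b = sin(fδ)/sin δ ≈ 0.844.
p = a·p₁ + b·p₂ ≈ (0.744, -0.251, 0.619); φ = arcsin(p_z) ≈ 38.25°, λ = atan2(p_y, p_x) ≈ -18.65°.

≈ 38.3°N, 18.6°W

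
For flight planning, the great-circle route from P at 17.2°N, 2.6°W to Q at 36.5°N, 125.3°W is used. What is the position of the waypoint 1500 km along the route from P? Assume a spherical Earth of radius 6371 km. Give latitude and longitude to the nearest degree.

≈ 27°N, 13°W

The haversine formula gives a central angle δ ≈ 1.812 rad (103.8°) between the endpoints. The total great-circle distance is δ·R ≈ 1.812 × 6371 ≈ 11545 km, so the target fraction is f = 1500/11545 ≈ 0.130.
Interpolate at f ≈ 0.130 with slerp weights a = sin((1−f)δ)/sin δ ≈ 1.030, b = sin(fδ)/sin δ ≈ 0.240.
p = a·p₁ + b·p₂ ≈ (0.871, -0.202, 0.447); φ = arcsin(p_z) ≈ 26.58°, λ = atan2(p_y, p_x) ≈ -13.07°.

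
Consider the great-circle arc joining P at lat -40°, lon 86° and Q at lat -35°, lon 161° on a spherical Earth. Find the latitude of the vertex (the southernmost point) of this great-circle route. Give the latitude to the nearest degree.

≈ -44°

The great circle lies in the plane with unit normal n̂ = (p₁ × p₂)/|p₁ × p₂|.
Here n̂_z ≈ +0.715; the vertex latitude is φ_max = arccos|n̂_z| ≈ 44.3°.
Check via Clairaut: cos φ_max = |cos φ₁| · sin C = cos(40.0°)·sin(111.0°) ≈ 0.715, again giving ≈ 44.3°.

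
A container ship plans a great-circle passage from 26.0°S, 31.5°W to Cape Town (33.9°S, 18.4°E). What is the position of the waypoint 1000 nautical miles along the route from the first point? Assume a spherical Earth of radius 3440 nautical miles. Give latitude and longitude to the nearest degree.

≈ 31°S, 13°W

The haversine formula gives a central angle δ ≈ 0.760 rad (43.5°) between the endpoints. The total great-circle distance is δ·R ≈ 0.760 × 3440 ≈ 2613 nmi, so the target fraction is f = 1000/2613 ≈ 0.383.
Interpolate at f ≈ 0.383 with slerp weights a = sin((1−f)δ)/sin δ ≈ 0.656, b = sin(fδ)/sin δ ≈ 0.416.
p = a·p₁ + b·p₂ ≈ (0.831, -0.199, -0.520); φ = arcsin(p_z) ≈ -31.32°, λ = atan2(p_y, p_x) ≈ -13.48°.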